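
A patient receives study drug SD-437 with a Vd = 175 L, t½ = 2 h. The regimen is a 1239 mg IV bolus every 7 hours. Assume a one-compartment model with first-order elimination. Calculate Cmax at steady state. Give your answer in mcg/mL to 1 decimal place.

7.8 mcg/mL

Over one 7-h interval, 7/2 ≈ 3.5 half-lives elapse, leaving f ≈ 0.0884 of each dose.
At steady state, accumulation factor R = 1/(1 − e^(−kτ)) ≈ 1.0970.
Each bolus raises the concentration by D/Vd = 1239/175 ≈ 7.080 mcg/mL.
Steady-state peak Cmax,ss = C₀·R ≈ 7.080 × 1.0970 ≈ 7.767 mcg/mL.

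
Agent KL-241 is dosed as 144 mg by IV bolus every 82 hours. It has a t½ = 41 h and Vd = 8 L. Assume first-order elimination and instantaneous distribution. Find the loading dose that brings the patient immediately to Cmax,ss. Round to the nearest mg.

192 mg

f = (1/2)^(82/41) ≈ 0.250000; accumulation ratio R = 1/(1−f) ≈ 1.33333.
Loading dose to hit Cmax,ss on first dose: D_load = D_maint·R ≈ 144 × 1.33333 ≈ 192.00 mg.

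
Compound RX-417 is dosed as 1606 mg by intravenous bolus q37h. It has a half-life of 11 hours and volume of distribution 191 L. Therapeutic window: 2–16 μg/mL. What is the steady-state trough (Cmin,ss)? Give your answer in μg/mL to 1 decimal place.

τ/t½ = 37/11 ≈ 3.3636, so fraction remaining f = (1/2)^(37/11) ≈ 0.0972.
Single-dose peak C₀ = D/Vd = 1606/191 ≈ 8.408 μg/mL.
Steady-state trough Cmin,ss = C₀·f/(1−f) ≈ 8.408 × 0.0972/0.9028 ≈ 0.905 μg/mL.
Trough 0.9 μg/mL vs MEC 2 μg/mL: subtherapeutic.

0.9 μg/mL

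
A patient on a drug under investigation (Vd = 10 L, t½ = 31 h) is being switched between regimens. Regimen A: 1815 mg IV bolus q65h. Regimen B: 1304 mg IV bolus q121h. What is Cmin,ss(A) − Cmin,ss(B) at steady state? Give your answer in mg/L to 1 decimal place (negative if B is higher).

Regimen A: f = (1/2)^(65/31) ≈ 0.2338; Cmin,ss = (1815/10)·f/(1−f) ≈ 55.383 mg/L.
Regimen B: f = (1/2)^(121/31) ≈ 0.0668; Cmin,ss = (1304/10)·f/(1−f) ≈ 9.334 mg/L.
Difference ≈ 55.383 − 9.334 ≈ 46.049 mg/L.

46.0 mg/L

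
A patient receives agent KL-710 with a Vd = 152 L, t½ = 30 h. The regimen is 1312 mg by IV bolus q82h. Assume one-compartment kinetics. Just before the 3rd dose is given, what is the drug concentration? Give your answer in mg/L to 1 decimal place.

f = (1/2)^(τ/t½) = (1/2)^(82/30) ≈ 0.1504.
C₀ = D/Vd = 1312/152 ≈ 8.632 mg/L.
Before the 3rd dose, 2 doses have been given. Superposition: Cmin = C₀·(f + f²).
≈ 8.632 × (0.1504 + 0.0226) ≈ 8.632 × 0.1730 ≈ 1.493 mg/L.

1.5 mg/L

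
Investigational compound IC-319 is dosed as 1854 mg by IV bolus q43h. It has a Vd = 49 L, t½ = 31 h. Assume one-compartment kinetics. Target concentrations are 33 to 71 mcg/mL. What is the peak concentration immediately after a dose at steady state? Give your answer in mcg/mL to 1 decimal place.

61.3 mcg/mL

k = ln2/t½ = ln2/31 ≈ 0.022360 h⁻¹; fraction remaining f = e^(−kτ) = e^(−0.022360×43) ≈ 0.3823.
Accumulation ratio R = 1/(1 − f) ≈ 1/0.6177 ≈ 1.6189.
Single-dose peak C₀ = D/Vd = 1854/49 ≈ 37.837 mcg/mL.
Cmax,ss = C₀/(1 − f) ≈ 37.837/0.6177 ≈ 61.255 mcg/mL.
Peak 61.3 mcg/mL vs MTC 71 mcg/mL: below toxic threshold.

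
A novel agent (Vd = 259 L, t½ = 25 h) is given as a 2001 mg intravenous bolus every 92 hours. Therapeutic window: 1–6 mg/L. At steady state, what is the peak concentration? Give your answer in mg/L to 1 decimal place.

8.4 mg/L

τ/t½ = 92/25 ≈ 3.68, so fraction remaining f = (1/2)^(92/25) ≈ 0.0780.
Accumulation ratio R = 1/(1 − f) ≈ 1/0.9220 ≈ 1.0846.
Each bolus raises the concentration by D/Vd = 2001/259 ≈ 7.726 mg/L.
Cmax,ss = C₀/(1 − f) ≈ 7.726/0.9220 ≈ 8.380 mg/L.
Peak 8.4 mg/L vs MTC 6 mg/L: exceeds toxic threshold.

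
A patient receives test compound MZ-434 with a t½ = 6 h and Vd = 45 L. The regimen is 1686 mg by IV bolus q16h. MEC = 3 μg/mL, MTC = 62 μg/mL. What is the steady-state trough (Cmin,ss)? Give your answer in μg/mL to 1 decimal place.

k = ln2/t½ = ln2/6 ≈ 0.115525 h⁻¹; fraction remaining f = e^(−kτ) = e^(−0.115525×16) ≈ 0.1575.
Accumulation ratio R = 1/(1 − f) ≈ 1/0.8425 ≈ 1.1869.
Each bolus raises the concentration by D/Vd = 1686/45 ≈ 37.467 μg/mL.
Steady-state peak Cmax,ss = C₀·R ≈ 37.467 × 1.1869 ≈ 44.470 μg/mL.
One interval later, Cmin,ss = Cmax,ss·e^(−kτ) ≈ 44.470 × 0.1575 ≈ 7.004 μg/mL.
Trough 7.0 μg/mL vs MEC 3 μg/mL: adequate.

7.0 μg/mL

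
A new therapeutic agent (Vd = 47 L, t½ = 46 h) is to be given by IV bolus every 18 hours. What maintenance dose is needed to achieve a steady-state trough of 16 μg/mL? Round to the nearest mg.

τ/t½ = 18/46 ≈ 0.3913, so f = (1/2)^(18/46) ≈ 0.762440.
Cmin,ss = (D/Vd)·f/(1−f), so D = Cmin,ss·Vd·(1−f)/f.
D = 16 × 47 × (1−f)/f ≈ 16 × 47 × 0.31158 ≈ 234.31 mg.

234 mg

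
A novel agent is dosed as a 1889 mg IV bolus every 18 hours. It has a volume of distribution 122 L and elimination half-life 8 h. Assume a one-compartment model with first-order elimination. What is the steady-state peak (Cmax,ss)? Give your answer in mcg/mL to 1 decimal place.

19.6 mcg/mL

Over one 18-h interval, 18/8 ≈ 2.25 half-lives elapse, leaving f ≈ 0.2102 of each dose.
Accumulation ratio R = 1/(1 − f) ≈ 1/0.7898 ≈ 1.2661.
Each bolus raises the concentration by D/Vd = 1889/122 ≈ 15.484 mcg/mL.
Steady-state peak Cmax,ss = C₀·R ≈ 15.484 × 1.2661 ≈ 19.604 mcg/mL.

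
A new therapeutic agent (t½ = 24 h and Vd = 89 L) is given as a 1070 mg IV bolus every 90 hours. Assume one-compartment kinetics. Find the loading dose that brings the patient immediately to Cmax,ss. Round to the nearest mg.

f = (1/2)^(90/24) ≈ 0.074325; accumulation ratio R = 1/(1−f) ≈ 1.08029.
Loading dose to hit Cmax,ss on first dose: D_load = D_maint·R ≈ 1070 × 1.08029 ≈ 1155.91 mg.

1156 mg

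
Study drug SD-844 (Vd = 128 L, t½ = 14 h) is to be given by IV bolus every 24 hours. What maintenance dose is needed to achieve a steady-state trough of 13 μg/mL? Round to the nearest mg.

τ/t½ = 24/14 ≈ 1.7143, so f = (1/2)^(24/14) ≈ 0.304753.
Cmin,ss = (D/Vd)·f/(1−f), so D = Cmin,ss·Vd·(1−f)/f.
D = 13 × 128 × (1−f)/f ≈ 13 × 128 × 2.28135 ≈ 3796.17 mg.

3796 mg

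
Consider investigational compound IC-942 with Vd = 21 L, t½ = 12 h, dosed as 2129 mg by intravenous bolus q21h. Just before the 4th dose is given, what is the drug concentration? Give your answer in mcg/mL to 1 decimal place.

41.8 mcg/mL

f = (1/2)^(τ/t½) = (1/2)^(21/12) ≈ 0.2973.
C₀ = D/Vd = 2129/21 ≈ 101.381 mcg/mL.
Before the 4th dose, 3 doses have been given. Superposition: Cmin = C₀·(f + f² + … + f^3).
≈ 101.381 × (0.2973 + 0.0884 + 0.0263) ≈ 101.381 × 0.4120 ≈ 41.769 mcg/mL.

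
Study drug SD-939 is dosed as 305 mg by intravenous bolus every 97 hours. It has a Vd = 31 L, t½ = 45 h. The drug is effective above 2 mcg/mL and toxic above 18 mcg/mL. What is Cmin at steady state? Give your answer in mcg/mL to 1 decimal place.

2.8 mcg/mL

Over one 97-h interval, 97/45 ≈ 2.1556 half-lives elapse, leaving f ≈ 0.2244 of each dose.
At steady state, accumulation factor R = 1/(1 − e^(−kτ)) ≈ 1.2893.
Each bolus raises the concentration by D/Vd = 305/31 ≈ 9.839 mcg/mL.
Steady-state peak Cmax,ss = C₀·R ≈ 9.839 × 1.2893 ≈ 12.685 mcg/mL.
One interval later, Cmin,ss = Cmax,ss·e^(−kτ) ≈ 12.685 × 0.2244 ≈ 2.847 mcg/mL.
Trough 2.8 mcg/mL vs MEC 2 mcg/mL: adequate.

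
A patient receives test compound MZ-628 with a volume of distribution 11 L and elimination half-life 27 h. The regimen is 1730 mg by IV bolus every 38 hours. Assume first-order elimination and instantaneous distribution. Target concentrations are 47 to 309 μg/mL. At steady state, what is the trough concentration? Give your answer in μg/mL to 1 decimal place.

95.2 μg/mL

Over one 38-h interval, 38/27 ≈ 1.4074 half-lives elapse, leaving f ≈ 0.3770 of each dose.
Single-dose peak C₀ = D/Vd = 1730/11 ≈ 157.273 μg/mL.
Steady-state trough Cmin,ss = C₀·f/(1−f) ≈ 157.273 × 0.3770/0.6230 ≈ 95.172 μg/mL.
Trough 95.2 μg/mL vs MEC 47 μg/mL: adequate.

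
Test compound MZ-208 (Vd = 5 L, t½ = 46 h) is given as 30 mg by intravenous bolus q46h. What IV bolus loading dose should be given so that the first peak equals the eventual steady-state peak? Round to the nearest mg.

f = (1/2)^(46/46) ≈ 0.500000; accumulation ratio R = 1/(1−f) ≈ 2.00000.
Loading dose to hit Cmax,ss on first dose: D_load = D_maint·R ≈ 30 × 2.00000 ≈ 60.00 mg.

60 mg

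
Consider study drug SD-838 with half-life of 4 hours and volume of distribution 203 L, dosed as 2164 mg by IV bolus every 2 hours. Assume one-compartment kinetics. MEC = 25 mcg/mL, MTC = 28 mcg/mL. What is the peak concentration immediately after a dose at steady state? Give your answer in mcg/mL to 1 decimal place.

36.4 mcg/mL

τ/t½ = 2/4 ≈ 0.5, so fraction remaining f = (1/2)^(2/4) ≈ 0.7071.
Accumulation ratio R = 1/(1 − f) ≈ 1/0.2929 ≈ 3.4141.
Single-dose peak C₀ = D/Vd = 2164/203 ≈ 10.660 mcg/mL.
Steady-state peak Cmax,ss = C₀·R ≈ 10.660 × 3.4141 ≈ 36.394 mcg/mL.
Peak 36.4 mcg/mL vs MTC 28 mcg/mL: exceeds toxic threshold.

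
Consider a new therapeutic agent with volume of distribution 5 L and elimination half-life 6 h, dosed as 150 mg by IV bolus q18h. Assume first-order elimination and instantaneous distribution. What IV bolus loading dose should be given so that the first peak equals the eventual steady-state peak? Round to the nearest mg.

f = (1/2)^(18/6) ≈ 0.125000; accumulation ratio R = 1/(1−f) ≈ 1.14286.
Loading dose to hit Cmax,ss on first dose: D_load = D_maint·R ≈ 150 × 1.14286 ≈ 171.43 mg.

171 mg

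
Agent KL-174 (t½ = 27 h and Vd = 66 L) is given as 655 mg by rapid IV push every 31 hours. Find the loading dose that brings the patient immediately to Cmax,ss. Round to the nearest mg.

f = (1/2)^(31/27) ≈ 0.451204; accumulation ratio R = 1/(1−f) ≈ 1.82217.
Loading dose to hit Cmax,ss on first dose: D_load = D_maint·R ≈ 655 × 1.82217 ≈ 1193.52 mg.

1194 mg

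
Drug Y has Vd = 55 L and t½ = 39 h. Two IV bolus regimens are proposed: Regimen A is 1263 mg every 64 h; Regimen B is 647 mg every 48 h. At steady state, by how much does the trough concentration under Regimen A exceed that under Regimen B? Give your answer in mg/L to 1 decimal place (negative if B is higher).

Regimen A: f = (1/2)^(64/39) ≈ 0.3206; Cmin,ss = (1263/55)·f/(1−f) ≈ 10.836 mg/L.
Regimen B: f = (1/2)^(48/39) ≈ 0.4261; Cmin,ss = (647/55)·f/(1−f) ≈ 8.734 mg/L.
Difference ≈ 10.836 − 8.734 ≈ 2.102 mg/L.

2.1 mg/L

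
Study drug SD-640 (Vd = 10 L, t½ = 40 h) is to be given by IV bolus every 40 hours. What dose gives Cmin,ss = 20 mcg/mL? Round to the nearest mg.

200 mg

τ/t½ = 40/40 ≈ 1, so f = (1/2)^(40/40) ≈ 0.500000.
Cmin,ss = (D/Vd)·f/(1−f), so D = Cmin,ss·Vd·(1−f)/f.
D = 20 × 10 × (1−f)/f ≈ 20 × 10 × 1.00000 ≈ 200.00 mg.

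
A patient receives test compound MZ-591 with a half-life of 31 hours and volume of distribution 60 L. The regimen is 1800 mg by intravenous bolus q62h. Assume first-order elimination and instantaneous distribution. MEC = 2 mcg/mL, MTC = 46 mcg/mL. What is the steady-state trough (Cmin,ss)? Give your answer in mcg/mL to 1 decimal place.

τ = 62 h = 2 half-lives, so f = (1/2)^2 = 0.25.
At steady state, R = 1/(1 − 0.25) = 4/3.
Single-dose peak C₀ = D/Vd = 1800/60 = 30 mcg/mL.
Steady-state peak Cmax,ss = C₀·R = 30 × 4/3 ≈ 40.000 mcg/mL.
Steady-state trough Cmin,ss = Cmax,ss·f ≈ 40.000 × 0.25 ≈ 10.000 mcg/mL.
Trough 10.0 mcg/mL vs MEC 2 mcg/mL: adequate.

10.0 mcg/mL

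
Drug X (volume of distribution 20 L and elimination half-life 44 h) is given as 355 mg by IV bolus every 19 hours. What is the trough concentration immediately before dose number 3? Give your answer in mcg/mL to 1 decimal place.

22.9 mcg/mL

f = (1/2)^(τ/t½) = (1/2)^(19/44) ≈ 0.7413.
C₀ = D/Vd = 355/20 ≈ 17.750 mcg/mL.
Before the 3rd dose, 2 doses have been given. Superposition: Cmin = C₀·(f + f²).
≈ 17.750 × (0.7413 + 0.5495) ≈ 17.750 × 1.2908 ≈ 22.912 mcg/mL.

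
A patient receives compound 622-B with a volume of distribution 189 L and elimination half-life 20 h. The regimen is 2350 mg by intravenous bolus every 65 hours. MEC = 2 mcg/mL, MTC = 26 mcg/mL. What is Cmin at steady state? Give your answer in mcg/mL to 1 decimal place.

1.5 mcg/mL

Over one 65-h interval, 65/20 ≈ 3.25 half-lives elapse, leaving f ≈ 0.1051 of each dose.
At steady state, accumulation factor R = 1/(1 − e^(−kτ)) ≈ 1.1174.
Single-dose peak C₀ = D/Vd = 2350/189 ≈ 12.434 mcg/mL.
Steady-state peak Cmax,ss = C₀·R ≈ 12.434 × 1.1174 ≈ 13.894 mcg/mL.
Steady-state trough Cmin,ss = Cmax,ss·f ≈ 13.894 × 0.1051 ≈ 1.460 mcg/mL.
Trough 1.5 mcg/mL vs MEC 2 mcg/mL: subtherapeutic.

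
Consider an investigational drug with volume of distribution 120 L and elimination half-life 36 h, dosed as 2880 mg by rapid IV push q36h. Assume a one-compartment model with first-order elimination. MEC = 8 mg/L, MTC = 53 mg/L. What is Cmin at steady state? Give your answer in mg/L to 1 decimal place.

24.0 mg/L

τ = 36 h = 1 half-life, so f = (1/2)^1 = 0.5.
Accumulation ratio R = 1/(1 − f) = 1/0.5 = 2/1.
Single-dose peak C₀ = D/Vd = 2880/120 = 24 mg/L.
Steady-state peak Cmax,ss = C₀·R = 24 × 2/1 ≈ 48.000 mg/L.
Steady-state trough Cmin,ss = Cmax,ss·f ≈ 48.000 × 0.5 ≈ 24.000 mg/L.
Trough 24.0 mg/L vs MEC 8 mg/L: adequate.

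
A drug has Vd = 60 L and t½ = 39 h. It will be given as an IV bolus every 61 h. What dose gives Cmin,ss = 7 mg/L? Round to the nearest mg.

τ/t½ = 61/39 ≈ 1.5641, so f = (1/2)^(61/39) ≈ 0.338188.
Cmin,ss = (D/Vd)·f/(1−f), so D = Cmin,ss·Vd·(1−f)/f.
D = 7 × 60 × (1−f)/f ≈ 7 × 60 × 1.95694 ≈ 821.91 mg.

822 mg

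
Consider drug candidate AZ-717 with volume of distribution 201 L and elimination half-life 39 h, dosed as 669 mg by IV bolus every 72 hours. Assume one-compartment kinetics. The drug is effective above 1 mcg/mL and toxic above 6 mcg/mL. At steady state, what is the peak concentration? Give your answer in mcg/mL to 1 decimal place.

k = ln2/t½ = ln2/39 ≈ 0.017773 h⁻¹; fraction remaining f = e^(−kτ) = e^(−0.017773×72) ≈ 0.2781.
At steady state, accumulation factor R = 1/(1 − e^(−kτ)) ≈ 1.3852.
Single-dose peak C₀ = D/Vd = 669/201 ≈ 3.328 mcg/mL.
Steady-state peak Cmax,ss = C₀·R ≈ 3.328 × 1.3852 ≈ 4.610 mcg/mL.
Peak 4.6 mcg/mL vs MTC 6 mcg/mL: below toxic threshold.

4.6 mcg/mL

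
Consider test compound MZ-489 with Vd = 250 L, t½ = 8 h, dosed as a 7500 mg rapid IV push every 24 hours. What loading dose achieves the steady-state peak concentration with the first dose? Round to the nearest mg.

f = (1/2)^(24/8) ≈ 0.125000; accumulation ratio R = 1/(1−f) ≈ 1.14286.
Loading dose to hit Cmax,ss on first dose: D_load = D_maint·R ≈ 7500 × 1.14286 ≈ 8571.45 mg.

8571 mg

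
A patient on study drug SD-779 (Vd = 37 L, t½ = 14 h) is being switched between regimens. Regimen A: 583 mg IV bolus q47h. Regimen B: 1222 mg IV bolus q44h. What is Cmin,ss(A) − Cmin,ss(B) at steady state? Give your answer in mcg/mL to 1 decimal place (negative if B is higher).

Regimen A: f = (1/2)^(47/14) ≈ 0.0976; Cmin,ss = (583/37)·f/(1−f) ≈ 1.704 mcg/mL.
Regimen B: f = (1/2)^(44/14) ≈ 0.1132; Cmin,ss = (1222/37)·f/(1−f) ≈ 4.216 mcg/mL.
Difference ≈ 1.704 − 4.216 ≈ -2.512 mcg/mL.

-2.5 mcg/mL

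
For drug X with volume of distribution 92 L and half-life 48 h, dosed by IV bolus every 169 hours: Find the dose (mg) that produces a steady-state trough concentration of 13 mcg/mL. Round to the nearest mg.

τ/t½ = 169/48 ≈ 3.5208, so f = (1/2)^(169/48) ≈ 0.087121.
Cmin,ss = (D/Vd)·f/(1−f), so D = Cmin,ss·Vd·(1−f)/f.
D = 13 × 92 × (1−f)/f ≈ 13 × 92 × 10.47829 ≈ 12532.03 mg.

12532 mg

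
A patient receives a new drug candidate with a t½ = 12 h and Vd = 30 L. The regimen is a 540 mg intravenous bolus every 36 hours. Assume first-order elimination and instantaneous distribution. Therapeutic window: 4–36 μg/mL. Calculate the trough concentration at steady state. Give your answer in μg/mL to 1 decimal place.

2.6 μg/mL

The dosing interval is 3 half-lives, so f = 2^(−3) = 0.125.
At steady state, R = 1/(1 − 0.125) = 8/7.
Single-dose peak C₀ = D/Vd = 540/30 = 18 μg/mL.
Steady-state peak Cmax,ss = C₀·R = 18 × 8/7 ≈ 20.571 μg/mL.
Steady-state trough Cmin,ss = Cmax,ss·f ≈ 20.571 × 0.125 ≈ 2.571 μg/mL.
Trough 2.6 μg/mL vs MEC 4 μg/mL: subtherapeutic.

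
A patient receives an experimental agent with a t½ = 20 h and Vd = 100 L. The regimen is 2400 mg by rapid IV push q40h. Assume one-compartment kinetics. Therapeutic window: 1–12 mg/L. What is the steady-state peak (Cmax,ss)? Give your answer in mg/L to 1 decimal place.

32.0 mg/L

The dosing interval is 2 half-lives, so f = 2^(−2) = 0.25.
At steady state, R = 1/(1 − 0.25) = 4/3.
Single-dose peak C₀ = D/Vd = 2400/100 = 24 mg/L.
Steady-state peak Cmax,ss = C₀·R = 24 × 4/3 ≈ 32.000 mg/L.
Peak 32.0 mg/L vs MTC 12 mg/L: exceeds toxic threshold.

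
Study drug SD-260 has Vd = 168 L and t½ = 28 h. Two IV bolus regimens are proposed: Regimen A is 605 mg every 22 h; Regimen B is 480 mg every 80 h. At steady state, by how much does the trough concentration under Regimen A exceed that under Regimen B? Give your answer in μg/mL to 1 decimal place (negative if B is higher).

Regimen A: f = (1/2)^(22/28) ≈ 0.5801; Cmin,ss = (605/168)·f/(1−f) ≈ 4.975 μg/mL.
Regimen B: f = (1/2)^(80/28) ≈ 0.1380; Cmin,ss = (480/168)·f/(1−f) ≈ 0.457 μg/mL.
Difference ≈ 4.975 − 0.457 ≈ 4.518 μg/mL.

4.5 μg/mL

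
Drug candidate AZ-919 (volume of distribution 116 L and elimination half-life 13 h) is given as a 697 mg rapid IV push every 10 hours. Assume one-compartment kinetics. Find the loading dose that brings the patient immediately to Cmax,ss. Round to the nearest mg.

1687 mg

f = (1/2)^(10/13) ≈ 0.586730; accumulation ratio R = 1/(1−f) ≈ 2.41973.
Loading dose to hit Cmax,ss on first dose: D_load = D_maint·R ≈ 697 × 2.41973 ≈ 1686.55 mg.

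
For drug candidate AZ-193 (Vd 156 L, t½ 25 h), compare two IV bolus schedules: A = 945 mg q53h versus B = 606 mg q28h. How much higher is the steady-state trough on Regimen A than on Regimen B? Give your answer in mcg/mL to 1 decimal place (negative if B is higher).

Regimen A: f = (1/2)^(53/25) ≈ 0.2300; Cmin,ss = (945/156)·f/(1−f) ≈ 1.809 mcg/mL.
Regimen B: f = (1/2)^(28/25) ≈ 0.4601; Cmin,ss = (606/156)·f/(1−f) ≈ 3.310 mcg/mL.
Difference ≈ 1.809 − 3.310 ≈ -1.501 mcg/mL.

-1.5 mcg/mL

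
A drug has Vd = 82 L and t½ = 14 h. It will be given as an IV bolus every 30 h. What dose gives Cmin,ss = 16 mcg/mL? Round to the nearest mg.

4482 mg

τ/t½ = 30/14 ≈ 2.1429, so f = (1/2)^(30/14) ≈ 0.226431.
Cmin,ss = (D/Vd)·f/(1−f), so D = Cmin,ss·Vd·(1−f)/f.
D = 16 × 82 × (1−f)/f ≈ 16 × 82 × 3.41636 ≈ 4482.26 mg.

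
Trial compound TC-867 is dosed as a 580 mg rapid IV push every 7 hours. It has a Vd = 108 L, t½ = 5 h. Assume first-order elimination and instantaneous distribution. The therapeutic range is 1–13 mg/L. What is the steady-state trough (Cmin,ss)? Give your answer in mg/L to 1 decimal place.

k = ln2/t½ = ln2/5 ≈ 0.138629 h⁻¹; fraction remaining f = e^(−kτ) = e^(−0.138629×7) ≈ 0.3789.
At steady state, accumulation factor R = 1/(1 − e^(−kτ)) ≈ 1.6100.
Each bolus raises the concentration by D/Vd = 580/108 ≈ 5.370 mg/L.
Steady-state peak Cmax,ss = C₀·R ≈ 5.370 × 1.6100 ≈ 8.646 mg/L.
Steady-state trough Cmin,ss = Cmax,ss·f ≈ 8.646 × 0.3789 ≈ 3.276 mg/L.
Trough 3.3 mg/L vs MEC 1 mg/L: adequate.

3.3 mg/L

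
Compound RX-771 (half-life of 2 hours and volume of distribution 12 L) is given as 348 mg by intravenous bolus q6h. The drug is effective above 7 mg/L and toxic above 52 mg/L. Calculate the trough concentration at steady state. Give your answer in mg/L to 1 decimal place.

τ = 6 h = 3 half-lives, so f = (1/2)^3 = 0.125.
At steady state, R = 1/(1 − 0.125) = 8/7.
Single-dose peak C₀ = D/Vd = 348/12 = 29 mg/L.
Steady-state peak Cmax,ss = C₀·R = 29 × 8/7 ≈ 33.143 mg/L.
Steady-state trough Cmin,ss = Cmax,ss·f ≈ 33.143 × 0.125 ≈ 4.143 mg/L.
Trough 4.1 mg/L vs MEC 7 mg/L: subtherapeutic.

4.1 mg/L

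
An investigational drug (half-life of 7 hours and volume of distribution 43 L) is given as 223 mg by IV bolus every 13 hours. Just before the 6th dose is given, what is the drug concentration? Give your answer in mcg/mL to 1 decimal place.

2.0 mcg/mL

f = (1/2)^(τ/t½) = (1/2)^(13/7) ≈ 0.2760.
C₀ = D/Vd = 223/43 ≈ 5.186 mcg/mL.
Before the 6th dose, 5 doses have been given. Superposition: Cmin = C₀·(f + f² + … + f^5).
≈ 5.186 × (0.2760 + 0.0762 + 0.0210 + 0.0058 + 0.0016) ≈ 5.186 × 0.3806 ≈ 1.974 mcg/mL.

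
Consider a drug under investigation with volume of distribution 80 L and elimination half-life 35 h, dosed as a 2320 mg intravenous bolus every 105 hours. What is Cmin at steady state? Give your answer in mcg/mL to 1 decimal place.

τ = 105 h = 3 half-lives, so f = (1/2)^3 = 0.125.
Accumulation ratio R = 1/(1 − f) = 1/0.875 = 8/7.
Single-dose peak C₀ = D/Vd = 2320/80 = 29 mcg/mL.
Steady-state peak Cmax,ss = C₀·R = 29 × 8/7 ≈ 33.143 mcg/mL.
Steady-state trough Cmin,ss = Cmax,ss·f ≈ 33.143 × 0.125 ≈ 4.143 mcg/mL.

4.1 mcg/mL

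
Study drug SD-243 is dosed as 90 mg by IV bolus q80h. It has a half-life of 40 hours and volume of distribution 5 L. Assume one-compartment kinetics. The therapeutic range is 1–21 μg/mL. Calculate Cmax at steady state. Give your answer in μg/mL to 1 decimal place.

The dosing interval is 2 half-lives, so f = 2^(−2) = 0.25.
Accumulation ratio R = 1/(1 − f) = 1/0.75 = 4/3.
Single-dose peak C₀ = D/Vd = 90/5 = 18 μg/mL.
Steady-state peak Cmax,ss = C₀·R = 18 × 4/3 ≈ 24.000 μg/mL.
Peak 24.0 μg/mL vs MTC 21 μg/mL: exceeds toxic threshold.

24.0 μg/mL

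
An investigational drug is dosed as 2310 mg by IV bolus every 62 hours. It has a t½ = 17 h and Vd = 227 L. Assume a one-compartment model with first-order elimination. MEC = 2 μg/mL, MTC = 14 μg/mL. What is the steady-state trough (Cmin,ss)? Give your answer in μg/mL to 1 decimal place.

k = ln2/t½ = ln2/17 ≈ 0.040773 h⁻¹; fraction remaining f = e^(−kτ) = e^(−0.040773×62) ≈ 0.0798.
At steady state, accumulation factor R = 1/(1 − e^(−kτ)) ≈ 1.0867.
Each bolus raises the concentration by D/Vd = 2310/227 ≈ 10.176 μg/mL.
Cmax,ss = C₀/(1 − f) ≈ 10.176/0.9202 ≈ 11.058 μg/mL.
One interval later, Cmin,ss = Cmax,ss·e^(−kτ) ≈ 11.058 × 0.0798 ≈ 0.882 μg/mL.
Trough 0.9 μg/mL vs MEC 2 μg/mL: subtherapeutic.

0.9 μg/mL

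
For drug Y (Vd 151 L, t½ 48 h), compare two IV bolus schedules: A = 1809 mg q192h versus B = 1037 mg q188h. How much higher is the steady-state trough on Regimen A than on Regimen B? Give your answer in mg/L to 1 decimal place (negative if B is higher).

0.3 mg/L

Regimen A: f = (1/2)^(192/48) ≈ 0.0625; Cmin,ss = (1809/151)·f/(1−f) ≈ 0.799 mg/L.
Regimen B: f = (1/2)^(188/48) ≈ 0.0662; Cmin,ss = (1037/151)·f/(1−f) ≈ 0.487 mg/L.
Difference ≈ 0.799 − 0.487 ≈ 0.312 mg/L.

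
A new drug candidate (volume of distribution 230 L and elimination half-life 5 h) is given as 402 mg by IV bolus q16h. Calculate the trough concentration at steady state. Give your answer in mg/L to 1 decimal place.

τ/t½ = 16/5 ≈ 3.2, so fraction remaining f = (1/2)^(16/5) ≈ 0.1088.
At steady state, accumulation factor R = 1/(1 − e^(−kτ)) ≈ 1.1221.
Each bolus raises the concentration by D/Vd = 402/230 ≈ 1.748 mg/L.
Steady-state peak Cmax,ss = C₀·R ≈ 1.748 × 1.1221 ≈ 1.961 mg/L.
One interval later, Cmin,ss = Cmax,ss·e^(−kτ) ≈ 1.961 × 0.1088 ≈ 0.213 mg/L.

0.2 mg/L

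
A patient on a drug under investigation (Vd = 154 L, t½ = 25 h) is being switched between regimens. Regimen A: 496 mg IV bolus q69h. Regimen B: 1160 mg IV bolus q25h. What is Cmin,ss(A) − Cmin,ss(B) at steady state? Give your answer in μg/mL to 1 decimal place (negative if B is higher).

Regimen A: f = (1/2)^(69/25) ≈ 0.1476; Cmin,ss = (496/154)·f/(1−f) ≈ 0.558 μg/mL.
Regimen B: f = (1/2)^(25/25) ≈ 0.5000; Cmin,ss = (1160/154)·f/(1−f) ≈ 7.532 μg/mL.
Difference ≈ 0.558 − 7.532 ≈ -6.974 μg/mL.

-7.0 μg/mL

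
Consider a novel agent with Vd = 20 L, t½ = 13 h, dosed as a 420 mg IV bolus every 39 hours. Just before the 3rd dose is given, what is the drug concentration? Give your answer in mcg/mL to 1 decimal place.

3.0 mcg/mL

f = (1/2)^(τ/t½) = (1/2)^(39/13) ≈ 0.1250.
C₀ = D/Vd = 420/20 ≈ 21.000 mcg/mL.
Before the 3rd dose, 2 doses have been given. Superposition: Cmin = C₀·(f + f²).
≈ 21.000 × (0.1250 + 0.0156) ≈ 21.000 × 0.1406 ≈ 2.953 mcg/mL.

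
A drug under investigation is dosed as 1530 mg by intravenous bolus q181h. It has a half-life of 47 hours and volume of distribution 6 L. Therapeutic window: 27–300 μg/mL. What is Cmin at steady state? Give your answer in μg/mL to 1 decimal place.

19.0 μg/mL

τ/t½ = 181/47 ≈ 3.8511, so fraction remaining f = (1/2)^(181/47) ≈ 0.0693.
At steady state, accumulation factor R = 1/(1 − e^(−kτ)) ≈ 1.0745.
Single-dose peak C₀ = D/Vd = 1530/6 ≈ 255.000 μg/mL.
Steady-state peak Cmax,ss = C₀·R ≈ 255.000 × 1.0745 ≈ 273.998 μg/mL.
One interval later, Cmin,ss = Cmax,ss·e^(−kτ) ≈ 273.998 × 0.0693 ≈ 18.988 μg/mL.
Trough 19.0 μg/mL vs MEC 27 μg/mL: subtherapeutic.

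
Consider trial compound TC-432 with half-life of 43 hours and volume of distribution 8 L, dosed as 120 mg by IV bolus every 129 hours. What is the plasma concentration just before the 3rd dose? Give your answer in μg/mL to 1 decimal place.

2.1 μg/mL

f = (1/2)^(τ/t½) = (1/2)^(129/43) ≈ 0.1250.
C₀ = D/Vd = 120/8 ≈ 15.000 μg/mL.
Before the 3rd dose, 2 doses have been given. Superposition: Cmin = C₀·(f + f²).
≈ 15.000 × (0.1250 + 0.0156) ≈ 15.000 × 0.1406 ≈ 2.109 μg/mL.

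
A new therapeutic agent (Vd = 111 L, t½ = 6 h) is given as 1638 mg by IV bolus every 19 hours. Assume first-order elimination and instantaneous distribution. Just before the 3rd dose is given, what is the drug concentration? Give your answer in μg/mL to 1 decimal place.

f = (1/2)^(τ/t½) = (1/2)^(19/6) ≈ 0.1114.
C₀ = D/Vd = 1638/111 ≈ 14.757 μg/mL.
Before the 3rd dose, 2 doses have been given. Superposition: Cmin = C₀·(f + f²).
≈ 14.757 × (0.1114 + 0.0124) ≈ 14.757 × 0.1238 ≈ 1.827 μg/mL.

1.8 μg/mL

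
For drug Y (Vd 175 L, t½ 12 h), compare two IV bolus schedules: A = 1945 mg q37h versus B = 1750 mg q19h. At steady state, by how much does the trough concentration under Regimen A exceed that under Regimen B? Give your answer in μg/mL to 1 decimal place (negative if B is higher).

Regimen A: f = (1/2)^(37/12) ≈ 0.1180; Cmin,ss = (1945/175)·f/(1−f) ≈ 1.487 μg/mL.
Regimen B: f = (1/2)^(19/12) ≈ 0.3337; Cmin,ss = (1750/175)·f/(1−f) ≈ 5.008 μg/mL.
Difference ≈ 1.487 − 5.008 ≈ -3.521 μg/mL.

-3.5 μg/mL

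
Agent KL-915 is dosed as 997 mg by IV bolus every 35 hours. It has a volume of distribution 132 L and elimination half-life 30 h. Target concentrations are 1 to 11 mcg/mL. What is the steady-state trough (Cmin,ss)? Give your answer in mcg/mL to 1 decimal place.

τ/t½ = 35/30 ≈ 1.1667, so fraction remaining f = (1/2)^(35/30) ≈ 0.4454.
Accumulation ratio R = 1/(1 − f) ≈ 1/0.5546 ≈ 1.8031.
Each bolus raises the concentration by D/Vd = 997/132 ≈ 7.553 mcg/mL.
Cmax,ss = C₀/(1 − f) ≈ 7.553/0.5546 ≈ 13.619 mcg/mL.
One interval later, Cmin,ss = Cmax,ss·e^(−kτ) ≈ 13.619 × 0.4454 ≈ 6.066 mcg/mL.
Trough 6.1 mcg/mL vs MEC 1 mcg/mL: adequate.

6.1 mcg/mL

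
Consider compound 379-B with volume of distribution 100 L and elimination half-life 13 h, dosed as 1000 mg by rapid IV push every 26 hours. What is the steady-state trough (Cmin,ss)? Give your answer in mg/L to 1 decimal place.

3.3 mg/L

The dosing interval is 2 half-lives, so f = 2^(−2) = 0.25.
Accumulation ratio R = 1/(1 − f) = 1/0.75 = 4/3.
Single-dose peak C₀ = D/Vd = 1000/100 = 10 mg/L.
Steady-state peak Cmax,ss = C₀·R = 10 × 4/3 ≈ 13.333 mg/L.
Steady-state trough Cmin,ss = Cmax,ss·f ≈ 13.333 × 0.25 ≈ 3.333 mg/L.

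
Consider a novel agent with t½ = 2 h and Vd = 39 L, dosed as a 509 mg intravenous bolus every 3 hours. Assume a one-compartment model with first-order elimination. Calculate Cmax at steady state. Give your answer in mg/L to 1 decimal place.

20.2 mg/L

Over one 3-h interval, 3/2 ≈ 1.5 half-lives elapse, leaving f ≈ 0.3536 of each dose.
At steady state, accumulation factor R = 1/(1 − e^(−kτ)) ≈ 1.5470.
Each bolus raises the concentration by D/Vd = 509/39 ≈ 13.051 mg/L.
Cmax,ss = C₀/(1 − f) ≈ 13.051/0.6464 ≈ 20.190 mg/L.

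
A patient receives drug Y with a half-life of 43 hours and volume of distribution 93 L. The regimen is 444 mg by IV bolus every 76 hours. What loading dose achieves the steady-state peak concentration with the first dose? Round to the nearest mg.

f = (1/2)^(76/43) ≈ 0.293729; accumulation ratio R = 1/(1−f) ≈ 1.41589.
Loading dose to hit Cmax,ss on first dose: D_load = D_maint·R ≈ 444 × 1.41589 ≈ 628.66 mg.

629 mg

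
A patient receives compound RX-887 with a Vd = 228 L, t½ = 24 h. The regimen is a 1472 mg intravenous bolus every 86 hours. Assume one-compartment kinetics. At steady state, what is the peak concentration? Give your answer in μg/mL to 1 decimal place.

Over one 86-h interval, 86/24 ≈ 3.5833 half-lives elapse, leaving f ≈ 0.0834 of each dose.
At steady state, accumulation factor R = 1/(1 − e^(−kτ)) ≈ 1.0910.
Each bolus raises the concentration by D/Vd = 1472/228 ≈ 6.456 μg/mL.
Cmax,ss = C₀/(1 − f) ≈ 6.456/0.9166 ≈ 7.043 μg/mL.

7.0 μg/mL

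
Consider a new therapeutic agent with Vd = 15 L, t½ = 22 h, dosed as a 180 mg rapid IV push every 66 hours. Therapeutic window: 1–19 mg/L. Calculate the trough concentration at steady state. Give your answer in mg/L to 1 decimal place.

1.7 mg/L

The dosing interval is 3 half-lives, so f = 2^(−3) = 0.125.
Accumulation ratio R = 1/(1 − f) = 1/0.875 = 8/7.
Single-dose peak C₀ = D/Vd = 180/15 = 12 mg/L.
Steady-state peak Cmax,ss = C₀·R = 12 × 8/7 ≈ 13.714 mg/L.
Steady-state trough Cmin,ss = Cmax,ss·f ≈ 13.714 × 0.125 ≈ 1.714 mg/L.
Trough 1.7 mg/L vs MEC 1 mg/L: adequate.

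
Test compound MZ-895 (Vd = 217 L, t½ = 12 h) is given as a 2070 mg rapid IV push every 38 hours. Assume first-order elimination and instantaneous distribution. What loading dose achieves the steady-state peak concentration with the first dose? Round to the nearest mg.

f = (1/2)^(38/12) ≈ 0.111362; accumulation ratio R = 1/(1−f) ≈ 1.12532.
Loading dose to hit Cmax,ss on first dose: D_load = D_maint·R ≈ 2070 × 1.12532 ≈ 2329.41 mg.

2329 mg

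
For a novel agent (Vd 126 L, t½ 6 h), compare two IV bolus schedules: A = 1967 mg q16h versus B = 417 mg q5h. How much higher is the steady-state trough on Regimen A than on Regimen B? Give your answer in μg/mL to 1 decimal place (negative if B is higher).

Regimen A: f = (1/2)^(16/6) ≈ 0.1575; Cmin,ss = (1967/126)·f/(1−f) ≈ 2.918 μg/mL.
Regimen B: f = (1/2)^(5/6) ≈ 0.5612; Cmin,ss = (417/126)·f/(1−f) ≈ 4.233 μg/mL.
Difference ≈ 2.918 − 4.233 ≈ -1.315 μg/mL.

-1.3 μg/mL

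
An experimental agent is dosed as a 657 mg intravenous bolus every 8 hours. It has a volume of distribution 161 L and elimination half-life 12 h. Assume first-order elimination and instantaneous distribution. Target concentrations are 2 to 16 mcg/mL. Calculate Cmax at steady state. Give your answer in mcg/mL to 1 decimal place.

11.0 mcg/mL

τ/t½ = 8/12 ≈ 0.66667, so fraction remaining f = (1/2)^(8/12) ≈ 0.6300.
At steady state, accumulation factor R = 1/(1 − e^(−kτ)) ≈ 2.7027.
Single-dose peak C₀ = D/Vd = 657/161 ≈ 4.081 mcg/mL.
Cmax,ss = C₀/(1 − f) ≈ 4.081/0.3700 ≈ 11.030 mcg/mL.
Peak 11.0 mcg/mL vs MTC 16 mcg/mL: below toxic threshold.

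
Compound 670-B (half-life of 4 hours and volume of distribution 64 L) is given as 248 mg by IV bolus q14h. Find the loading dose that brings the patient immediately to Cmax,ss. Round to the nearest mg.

f = (1/2)^(14/4) ≈ 0.088388; accumulation ratio R = 1/(1−f) ≈ 1.09696.
Loading dose to hit Cmax,ss on first dose: D_load = D_maint·R ≈ 248 × 1.09696 ≈ 272.05 mg.

272 mg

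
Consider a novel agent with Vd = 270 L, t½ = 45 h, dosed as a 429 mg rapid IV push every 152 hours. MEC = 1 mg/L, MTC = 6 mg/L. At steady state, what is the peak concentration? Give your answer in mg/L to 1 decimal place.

τ/t½ = 152/45 ≈ 3.3778, so fraction remaining f = (1/2)^(152/45) ≈ 0.0962.
At steady state, accumulation factor R = 1/(1 − e^(−kτ)) ≈ 1.1064.
Each bolus raises the concentration by D/Vd = 429/270 ≈ 1.589 mg/L.
Steady-state peak Cmax,ss = C₀·R ≈ 1.589 × 1.1064 ≈ 1.758 mg/L.
Peak 1.8 mg/L vs MTC 6 mg/L: below toxic threshold.

1.8 mg/L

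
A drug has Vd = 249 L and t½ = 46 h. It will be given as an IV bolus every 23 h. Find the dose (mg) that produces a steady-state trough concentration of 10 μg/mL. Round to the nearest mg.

1031 mg

τ/t½ = 23/46 ≈ 0.5, so f = (1/2)^(23/46) ≈ 0.707107.
Cmin,ss = (D/Vd)·f/(1−f), so D = Cmin,ss·Vd·(1−f)/f.
D = 10 × 249 × (1−f)/f ≈ 10 × 249 × 0.41421 ≈ 1031.38 mg.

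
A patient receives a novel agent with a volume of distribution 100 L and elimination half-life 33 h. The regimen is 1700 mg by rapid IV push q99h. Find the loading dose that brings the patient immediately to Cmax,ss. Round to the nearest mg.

1943 mg

f = (1/2)^(99/33) ≈ 0.125000; accumulation ratio R = 1/(1−f) ≈ 1.14286.
Loading dose to hit Cmax,ss on first dose: D_load = D_maint·R ≈ 1700 × 1.14286 ≈ 1942.86 mg.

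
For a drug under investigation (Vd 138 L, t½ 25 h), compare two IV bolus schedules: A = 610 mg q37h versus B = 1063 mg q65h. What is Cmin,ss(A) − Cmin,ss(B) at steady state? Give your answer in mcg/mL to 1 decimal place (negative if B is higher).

0.9 mcg/mL

Regimen A: f = (1/2)^(37/25) ≈ 0.3585; Cmin,ss = (610/138)·f/(1−f) ≈ 2.470 mcg/mL.
Regimen B: f = (1/2)^(65/25) ≈ 0.1649; Cmin,ss = (1063/138)·f/(1−f) ≈ 1.521 mcg/mL.
Difference ≈ 2.470 − 1.521 ≈ 0.949 mcg/mL.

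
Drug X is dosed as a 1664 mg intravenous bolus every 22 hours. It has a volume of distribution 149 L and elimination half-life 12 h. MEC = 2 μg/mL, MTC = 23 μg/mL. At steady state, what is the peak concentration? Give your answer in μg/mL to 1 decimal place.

15.5 μg/mL

Over one 22-h interval, 22/12 ≈ 1.8333 half-lives elapse, leaving f ≈ 0.2806 of each dose.
At steady state, accumulation factor R = 1/(1 − e^(−kτ)) ≈ 1.3900.
Each bolus raises the concentration by D/Vd = 1664/149 ≈ 11.168 μg/mL.
Steady-state peak Cmax,ss = C₀·R ≈ 11.168 × 1.3900 ≈ 15.524 μg/mL.
Peak 15.5 μg/mL vs MTC 23 μg/mL: below toxic threshold.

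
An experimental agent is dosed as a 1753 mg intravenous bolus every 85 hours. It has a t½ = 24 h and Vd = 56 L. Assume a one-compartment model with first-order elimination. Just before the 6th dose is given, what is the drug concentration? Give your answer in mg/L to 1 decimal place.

f = (1/2)^(τ/t½) = (1/2)^(85/24) ≈ 0.0859.
C₀ = D/Vd = 1753/56 ≈ 31.304 mg/L.
Before the 6th dose, 5 doses have been given. Superposition: Cmin = C₀·(f + f² + … + f^5).
≈ 31.304 × (0.0859 + 0.0074 + 0.0006 + 0.0001 + 0.0000) ≈ 31.304 × 0.0940 ≈ 2.943 mg/L.

2.9 mg/L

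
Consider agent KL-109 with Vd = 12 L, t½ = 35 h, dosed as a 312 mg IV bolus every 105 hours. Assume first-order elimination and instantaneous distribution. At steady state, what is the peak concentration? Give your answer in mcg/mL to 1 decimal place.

29.7 mcg/mL

The dosing interval is 3 half-lives, so f = 2^(−3) = 0.125.
Accumulation ratio R = 1/(1 − f) = 1/0.875 = 8/7.
Single-dose peak C₀ = D/Vd = 312/12 = 26 mcg/mL.
Steady-state peak Cmax,ss = C₀·R = 26 × 8/7 ≈ 29.714 mcg/mL.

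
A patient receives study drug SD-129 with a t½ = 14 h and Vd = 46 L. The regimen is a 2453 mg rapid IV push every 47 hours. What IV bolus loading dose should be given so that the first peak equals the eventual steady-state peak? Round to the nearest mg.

f = (1/2)^(47/14) ≈ 0.097589; accumulation ratio R = 1/(1−f) ≈ 1.10814.
Loading dose to hit Cmax,ss on first dose: D_load = D_maint·R ≈ 2453 × 1.10814 ≈ 2718.27 mg.

2718 mg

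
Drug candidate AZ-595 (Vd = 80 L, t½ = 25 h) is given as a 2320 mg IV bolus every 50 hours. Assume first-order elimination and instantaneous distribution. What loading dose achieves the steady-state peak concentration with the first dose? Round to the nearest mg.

3093 mg

f = (1/2)^(50/25) ≈ 0.250000; accumulation ratio R = 1/(1−f) ≈ 1.33333.
Loading dose to hit Cmax,ss on first dose: D_load = D_maint·R ≈ 2320 × 1.33333 ≈ 3093.33 mg.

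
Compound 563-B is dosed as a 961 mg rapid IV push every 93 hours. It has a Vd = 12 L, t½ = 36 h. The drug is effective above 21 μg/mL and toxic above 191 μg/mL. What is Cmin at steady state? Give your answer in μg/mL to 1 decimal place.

16.0 μg/mL

τ/t½ = 93/36 ≈ 2.5833, so fraction remaining f = (1/2)^(93/36) ≈ 0.1669.
Single-dose peak C₀ = D/Vd = 961/12 ≈ 80.083 μg/mL.
Steady-state trough Cmin,ss = C₀·f/(1−f) ≈ 80.083 × 0.1669/0.8331 ≈ 16.044 μg/mL.
Trough 16.0 μg/mL vs MEC 21 μg/mL: subtherapeutic.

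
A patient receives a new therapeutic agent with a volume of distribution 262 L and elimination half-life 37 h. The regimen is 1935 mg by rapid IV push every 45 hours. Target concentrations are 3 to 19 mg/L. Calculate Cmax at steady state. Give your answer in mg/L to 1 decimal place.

τ/t½ = 45/37 ≈ 1.2162, so fraction remaining f = (1/2)^(45/37) ≈ 0.4304.
Accumulation ratio R = 1/(1 − f) ≈ 1/0.5696 ≈ 1.7556.
Each bolus raises the concentration by D/Vd = 1935/262 ≈ 7.385 mg/L.
Steady-state peak Cmax,ss = C₀·R ≈ 7.385 × 1.7556 ≈ 12.965 mg/L.
Peak 13.0 mg/L vs MTC 19 mg/L: below toxic threshold.

13.0 mg/L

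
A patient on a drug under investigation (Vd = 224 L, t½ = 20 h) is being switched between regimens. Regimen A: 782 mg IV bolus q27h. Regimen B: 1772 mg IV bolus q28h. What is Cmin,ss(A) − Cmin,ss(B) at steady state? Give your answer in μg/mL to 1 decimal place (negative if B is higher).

Regimen A: f = (1/2)^(27/20) ≈ 0.3923; Cmin,ss = (782/224)·f/(1−f) ≈ 2.254 μg/mL.
Regimen B: f = (1/2)^(28/20) ≈ 0.3789; Cmin,ss = (1772/224)·f/(1−f) ≈ 4.826 μg/mL.
Difference ≈ 2.254 − 4.826 ≈ -2.572 μg/mL.

-2.6 μg/mL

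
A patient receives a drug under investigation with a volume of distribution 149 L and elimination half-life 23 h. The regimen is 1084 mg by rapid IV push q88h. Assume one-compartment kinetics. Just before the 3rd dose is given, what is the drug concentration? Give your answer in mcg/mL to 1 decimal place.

f = (1/2)^(τ/t½) = (1/2)^(88/23) ≈ 0.0705.
C₀ = D/Vd = 1084/149 ≈ 7.275 mcg/mL.
Before the 3rd dose, 2 doses have been given. Superposition: Cmin = C₀·(f + f²).
≈ 7.275 × (0.0705 + 0.0050) ≈ 7.275 × 0.0755 ≈ 0.549 mcg/mL.

0.5 mcg/mL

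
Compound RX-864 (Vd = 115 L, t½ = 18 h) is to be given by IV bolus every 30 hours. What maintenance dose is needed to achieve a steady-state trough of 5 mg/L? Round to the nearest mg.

1251 mg

τ/t½ = 30/18 ≈ 1.6667, so f = (1/2)^(30/18) ≈ 0.314980.
Cmin,ss = (D/Vd)·f/(1−f), so D = Cmin,ss·Vd·(1−f)/f.
D = 5 × 115 × (1−f)/f ≈ 5 × 115 × 2.17480 ≈ 1250.51 mg.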